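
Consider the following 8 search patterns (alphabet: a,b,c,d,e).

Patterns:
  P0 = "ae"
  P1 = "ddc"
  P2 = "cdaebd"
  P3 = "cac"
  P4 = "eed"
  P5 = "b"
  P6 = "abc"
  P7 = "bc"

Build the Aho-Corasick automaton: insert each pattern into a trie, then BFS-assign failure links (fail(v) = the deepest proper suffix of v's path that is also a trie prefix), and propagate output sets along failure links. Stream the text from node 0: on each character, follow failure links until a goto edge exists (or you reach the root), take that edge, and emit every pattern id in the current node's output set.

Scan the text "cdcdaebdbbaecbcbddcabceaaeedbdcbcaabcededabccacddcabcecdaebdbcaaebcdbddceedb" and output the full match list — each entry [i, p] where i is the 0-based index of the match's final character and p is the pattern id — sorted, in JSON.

Build:
Trie nodes:
  n0 'ε': a→1 b→17 c→6 d→3 e→14
  n1 'a': b→18 e→2
  n2 'ae': ·  ←P0
  n3 'd': d→4
  n4 'dd': c→5
  n5 'ddc': ·  ←P1
  n6 'c': a→12 d→7
  n7 'cd': a→8
  n8 'cda': e→9
  n9 'cdae': b→10
  n10 'cdaeb': d→11
  n11 'cdaebd': ·  ←P2
  n12 'ca': c→13
  n13 'cac': ·  ←P3
  n14 'e': e→15
  n15 'ee': d→16
  n16 'eed': ·  ←P4
  n17 'b': c→20  ←P5
  n18 'ab': c→19
  n19 'abc': ·  ←P6
  n20 'bc': ·  ←P7

BFS fail/out derivation:
  fail(1) 'a': from fail(0)=0 chase 'a': 0 ⇒ 0;  out=∅∪out(0)=∅
  fail(3) 'd': from fail(0)=0 chase 'd': 0 ⇒ 0;  out=∅∪out(0)=∅
  fail(6) 'c': from fail(0)=0 chase 'c': 0 ⇒ 0;  out=∅∪out(0)=∅
  fail(14) 'e': from fail(0)=0 chase 'e': 0 ⇒ 0;  out=∅∪out(0)=∅
  fail(17) 'b': from fail(0)=0 chase 'b': 0 ⇒ 0;  out={5}∪out(0)={5}
  fail(2) 'ae': from fail(1)=0 chase 'e': 0 ⇒ 14;  out={0}∪out(14)={0}
  fail(4) 'dd': from fail(3)=0 chase 'd': 0 ⇒ 3;  out=∅∪out(3)=∅
  fail(7) 'cd': from fail(6)=0 chase 'd': 0 ⇒ 3;  out=∅∪out(3)=∅
  fail(12) 'ca': from fail(6)=0 chase 'a': 0 ⇒ 1;  out=∅∪out(1)=∅
  fail(15) 'ee': from fail(14)=0 chase 'e': 0 ⇒ 14;  out=∅∪out(14)=∅
  fail(18) 'ab': from fail(1)=0 chase 'b': 0 ⇒ 17;  out=∅∪out(17)={5}
  fail(20) 'bc': from fail(17)=0 chase 'c': 0 ⇒ 6;  out={7}∪out(6)={7}
  fail(5) 'ddc': from fail(4)=3 chase 'c': 3→0 ⇒ 6;  out={1}∪out(6)={1}
  fail(8) 'cda': from fail(7)=3 chase 'a': 3→0 ⇒ 1;  out=∅∪out(1)=∅
  fail(13) 'cac': from fail(12)=1 chase 'c': 1→0 ⇒ 6;  out={3}∪out(6)={3}
  fail(16) 'eed': from fail(15)=14 chase 'd': 14→0 ⇒ 3;  out={4}∪out(3)={4}
  fail(19) 'abc': from fail(18)=17 chase 'c': 17 ⇒ 20;  out={6}∪out(20)={6,7}
  fail(9) 'cdae': from fail(8)=1 chase 'e': 1 ⇒ 2;  out=∅∪out(2)={0}
  fail(10) 'cdaeb': from fail(9)=2 chase 'b': 2→14→0 ⇒ 17;  out=∅∪out(17)={5}
  fail(11) 'cdaebd': from fail(10)=17 chase 'd': 17→0 ⇒ 3;  out={2}∪out(3)={2}

Scan:
[0] read 'c'  n0⇒n6
[1] read 'd'  n6⇒n7
[2] read 'c'  n7⇒n6 ·f
[3] read 'd'  n6⇒n7
[4] read 'a'  n7⇒n8
[5] read 'e'  n8⇒n9  → match P0@[4:5]
[6] read 'b'  n9⇒n10  → match P5@[6:6]
[7] read 'd'  n10⇒n11  → match P2@[2:7]
[8] read 'b'  n11⇒n17 ·f  → match P5@[8:8]
[9] read 'b'  n17⇒n17 ·f  → match P5@[9:9]
[10] read 'a'  n17⇒n1 ·f
[11] read 'e'  n1⇒n2  → match P0@[10:11]
[12] read 'c'  n2⇒n6 ·f
[13] read 'b'  n6⇒n17 ·f  → match P5@[13:13]
[14] read 'c'  n17⇒n20  → match P7@[13:14]
[15] read 'b'  n20⇒n17 ·f  → match P5@[15:15]
[16] read 'd'  n17⇒n3 ·f
[17] read 'd'  n3⇒n4
[18] read 'c'  n4⇒n5  → match P1@[16:18]
[19] read 'a'  n5⇒n12 ·f
[20] read 'b'  n12⇒n18 ·f  → match P5@[20:20]
[21] read 'c'  n18⇒n19  → match P6@[19:21],P7@[20:21]
[22] read 'e'  n19⇒n14 ·f
[23] read 'a'  n14⇒n1 ·f
[24] read 'a'  n1⇒n1 ·f
[25] read 'e'  n1⇒n2  → match P0@[24:25]
[26] read 'e'  n2⇒n15 ·f
[27] read 'd'  n15⇒n16  → match P4@[25:27]
[28] read 'b'  n16⇒n17 ·f  → match P5@[28:28]
[29] read 'd'  n17⇒n3 ·f
[30] read 'c'  n3⇒n6 ·f
[31] read 'b'  n6⇒n17 ·f  → match P5@[31:31]
[32] read 'c'  n17⇒n20  → match P7@[31:32]
[33] read 'a'  n20⇒n12 ·f
[34] read 'a'  n12⇒n1 ·f
[35] read 'b'  n1⇒n18  → match P5@[35:35]
[36] read 'c'  n18⇒n19  → match P6@[34:36],P7@[35:36]
[37] read 'e'  n19⇒n14 ·f
[38] read 'd'  n14⇒n3 ·f
[39] read 'e'  n3⇒n14 ·f
[40] read 'd'  n14⇒n3 ·f
[41] read 'a'  n3⇒n1 ·f
[42] read 'b'  n1⇒n18  → match P5@[42:42]
[43] read 'c'  n18⇒n19  → match P6@[41:43],P7@[42:43]
[44] read 'c'  n19⇒n6 ·f
[45] read 'a'  n6⇒n12
[46] read 'c'  n12⇒n13  → match P3@[44:46]
[47] read 'd'  n13⇒n7 ·f
[48] read 'd'  n7⇒n4 ·f
[49] read 'c'  n4⇒n5  → match P1@[47:49]
[50] read 'a'  n5⇒n12 ·f
[51] read 'b'  n12⇒n18 ·f  → match P5@[51:51]
[52] read 'c'  n18⇒n19  → match P6@[50:52],P7@[51:52]
[53] read 'e'  n19⇒n14 ·f
[54] read 'c'  n14⇒n6 ·f
[55] read 'd'  n6⇒n7
[56] read 'a'  n7⇒n8
[57] read 'e'  n8⇒n9  → match P0@[56:57]
[58] read 'b'  n9⇒n10  → match P5@[58:58]
[59] read 'd'  n10⇒n11  → match P2@[54:59]
[60] read 'b'  n11⇒n17 ·f  → match P5@[60:60]
[61] read 'c'  n17⇒n20  → match P7@[60:61]
[62] read 'a'  n20⇒n12 ·f
[63] read 'a'  n12⇒n1 ·f
[64] read 'e'  n1⇒n2  → match P0@[63:64]
[65] read 'b'  n2⇒n17 ·f  → match P5@[65:65]
[66] read 'c'  n17⇒n20  → match P7@[65:66]
[67] read 'd'  n20⇒n7 ·f
[68] read 'b'  n7⇒n17 ·f  → match P5@[68:68]
[69] read 'd'  n17⇒n3 ·f
[70] read 'd'  n3⇒n4
[71] read 'c'  n4⇒n5  → match P1@[69:71]
[72] read 'e'  n5⇒n14 ·f
[73] read 'e'  n14⇒n15
[74] read 'd'  n15⇒n16  → match P4@[72:74]
[75] read 'b'  n16⇒n17 ·f  → match P5@[75:75]

Result: [[5,0],[6,5],[7,2],[8,5],[9,5],[11,0],[13,5],[14,7],[15,5],[18,1],[20,5],[21,6],[21,7],[25,0],[27,4],[28,5],[31,5],[32,7],[35,5],[36,6],[36,7],[42,5],[43,6],[43,7],[46,3],[49,1],[51,5],[52,6],[52,7],[57,0],[58,5],[59,2],[60,5],[61,7],[64,0],[65,5],[66,7],[68,5],[71,1],[74,4],[75,5]]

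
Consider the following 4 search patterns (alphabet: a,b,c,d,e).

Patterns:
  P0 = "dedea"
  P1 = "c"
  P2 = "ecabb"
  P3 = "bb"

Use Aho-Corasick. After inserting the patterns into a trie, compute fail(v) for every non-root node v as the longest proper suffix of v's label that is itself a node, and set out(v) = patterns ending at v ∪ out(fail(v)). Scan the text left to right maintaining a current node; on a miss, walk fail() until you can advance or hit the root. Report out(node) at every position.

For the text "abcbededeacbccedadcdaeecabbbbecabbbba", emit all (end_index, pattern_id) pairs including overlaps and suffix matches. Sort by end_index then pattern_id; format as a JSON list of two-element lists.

Build:
Trie nodes:
  0='ε' goto b→12 c→6 d→1 e→7
  1='d' goto e→2
  2='de' goto d→3
  3='ded' goto e→4
  4='dede' goto a→5
  5='dedea' goto ·  ←P0
  6='c' goto ·  ←P1
  7='e' goto c→8
  8='ec' goto a→9
  9='eca' goto b→10
  10='ecab' goto b→11
  11='ecabb' goto ·  ←P2
  12='b' goto b→13
  13='bb' goto ·  ←P3

Failure links (BFS by depth):
  n1('d'): parent n0 fail=0; on 'd' 0 → fail=0;  out ∅∪∅=∅
  n6('c'): parent n0 fail=0; on 'c' 0 → fail=0;  out {1}∪∅={1}
  n7('e'): parent n0 fail=0; on 'e' 0 → fail=0;  out ∅∪∅=∅
  n12('b'): parent n0 fail=0; on 'b' 0 → fail=0;  out ∅∪∅=∅
  n2('de'): parent n1 fail=0; on 'e' 0 → fail=7;  out ∅∪∅=∅
  n8('ec'): parent n7 fail=0; on 'c' 0 → fail=6;  out ∅∪{1}={1}
  n13('bb'): parent n12 fail=0; on 'b' 0 → fail=12;  out {3}∪∅={3}
  n3('ded'): parent n2 fail=7; on 'd' 7→0 → fail=1;  out ∅∪∅=∅
  n9('eca'): parent n8 fail=6; on 'a' 6→0 → fail=0;  out ∅∪∅=∅
  n4('dede'): parent n3 fail=1; on 'e' 1 → fail=2;  out ∅∪∅=∅
  n10('ecab'): parent n9 fail=0; on 'b' 0 → fail=12;  out ∅∪∅=∅
  n5('dedea'): parent n4 fail=2; on 'a' 2→7→0 → fail=0;  out {0}∪∅={0}
  n11('ecabb'): parent n10 fail=12; on 'b' 12 → fail=13;  out {2}∪{3}={2,3}

Run:
pos 0 'a': at 0
pos 1 'b': at 12
pos 2 'c': at 6 ·f  ** P1@[2:2]
pos 3 'b': at 12 ·f
pos 4 'e': at 7 ·f
pos 5 'd': at 1 ·f
pos 6 'e': at 2
pos 7 'd': at 3
pos 8 'e': at 4
pos 9 'a': at 5  ** P0@[5:9]
pos 10 'c': at 6 ·f  ** P1@[10:10]
pos 11 'b': at 12 ·f
pos 12 'c': at 6 ·f  ** P1@[12:12]
pos 13 'c': at 6 ·f  ** P1@[13:13]
pos 14 'e': at 7 ·f
pos 15 'd': at 1 ·f
pos 16 'a': at 0 ·f
pos 17 'd': at 1
pos 18 'c': at 6 ·f  ** P1@[18:18]
pos 19 'd': at 1 ·f
pos 20 'a': at 0 ·f
pos 21 'e': at 7
pos 22 'e': at 7 ·f
pos 23 'c': at 8  ** P1@[23:23]
pos 24 'a': at 9
pos 25 'b': at 10
pos 26 'b': at 11  ** P2@[22:26],P3@[25:26]
pos 27 'b': at 13 ·f  ** P3@[26:27]
pos 28 'b': at 13 ·f  ** P3@[27:28]
pos 29 'e': at 7 ·f
pos 30 'c': at 8  ** P1@[30:30]
pos 31 'a': at 9
pos 32 'b': at 10
pos 33 'b': at 11  ** P2@[29:33],P3@[32:33]
pos 34 'b': at 13 ·f  ** P3@[33:34]
pos 35 'b': at 13 ·f  ** P3@[34:35]
pos 36 'a': at 0 ·f

Matches: [[2,1],[9,0],[10,1],[12,1],[13,1],[18,1],[23,1],[26,2],[26,3],[27,3],[28,3],[30,1],[33,2],[33,3],[34,3],[35,3]]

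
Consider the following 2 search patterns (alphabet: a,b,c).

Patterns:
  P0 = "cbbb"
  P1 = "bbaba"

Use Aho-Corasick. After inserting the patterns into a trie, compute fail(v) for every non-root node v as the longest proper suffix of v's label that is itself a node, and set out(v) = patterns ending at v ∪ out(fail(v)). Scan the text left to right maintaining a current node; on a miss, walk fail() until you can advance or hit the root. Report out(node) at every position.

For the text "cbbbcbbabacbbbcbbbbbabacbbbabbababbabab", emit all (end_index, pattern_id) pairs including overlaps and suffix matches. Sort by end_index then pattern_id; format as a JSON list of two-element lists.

Build:
Trie nodes:
  n0 'ε': b→5 c→1
  n1 'c': b→2
  n2 'cb': b→3
  n3 'cbb': b→4
  n4 'cbbb': ·  [P0 ends]
  n5 'b': b→6
  n6 'bb': a→7
  n7 'bba': b→8
  n8 'bbab': a→9
  n9 'bbaba': ·  [P1 ends]

Failure links (BFS by depth):
  n1('c'): parent n0 fail=0; on 'c' 0 → fail=0;  out ∅∪∅=∅
  n5('b'): parent n0 fail=0; on 'b' 0 → fail=0;  out ∅∪∅=∅
  n2('cb'): parent n1 fail=0; on 'b' 0 → fail=5;  out ∅∪∅=∅
  n6('bb'): parent n5 fail=0; on 'b' 0 → fail=5;  out ∅∪∅=∅
  n3('cbb'): parent n2 fail=5; on 'b' 5 → fail=6;  out ∅∪∅=∅
  n7('bba'): parent n6 fail=5; on 'a' 5→0 → fail=0;  out ∅∪∅=∅
  n4('cbbb'): parent n3 fail=6; on 'b' 6→5 → fail=6;  out {0}∪∅={0}
  n8('bbab'): parent n7 fail=0; on 'b' 0 → fail=5;  out ∅∪∅=∅
  n9('bbaba'): parent n8 fail=5; on 'a' 5→0 → fail=0;  out {1}∪∅={1}

Text stream:
i=0 'c': node 0→1
i=1 'b': node 1→2
i=2 'b': node 2→3
i=3 'b': node 3→4  → match P0@[0:3]
i=4 'c': node 4→1 (via fail)
i=5 'b': node 1→2
i=6 'b': node 2→3
i=7 'a': node 3→7 (via fail)
i=8 'b': node 7→8
i=9 'a': node 8→9  → match P1@[5:9]
i=10 'c': node 9→1 (via fail)
i=11 'b': node 1→2
i=12 'b': node 2→3
i=13 'b': node 3→4  → match P0@[10:13]
i=14 'c': node 4→1 (via fail)
i=15 'b': node 1→2
i=16 'b': node 2→3
i=17 'b': node 3→4  → match P0@[14:17]
i=18 'b': node 4→6 (via fail)
i=19 'b': node 6→6 (via fail)
i=20 'a': node 6→7
i=21 'b': node 7→8
i=22 'a': node 8→9  → match P1@[18:22]
i=23 'c': node 9→1 (via fail)
i=24 'b': node 1→2
i=25 'b': node 2→3
i=26 'b': node 3→4  → match P0@[23:26]
i=27 'a': node 4→7 (via fail)
i=28 'b': node 7→8
i=29 'b': node 8→6 (via fail)
i=30 'a': node 6→7
i=31 'b': node 7→8
i=32 'a': node 8→9  → match P1@[28:32]
i=33 'b': node 9→5 (via fail)
i=34 'b': node 5→6
i=35 'a': node 6→7
i=36 'b': node 7→8
i=37 'a': node 8→9  → match P1@[33:37]
i=38 'b': node 9→5 (via fail)

Matches: [[3,0],[9,1],[13,0],[17,0],[22,1],[26,0],[32,1],[37,1]]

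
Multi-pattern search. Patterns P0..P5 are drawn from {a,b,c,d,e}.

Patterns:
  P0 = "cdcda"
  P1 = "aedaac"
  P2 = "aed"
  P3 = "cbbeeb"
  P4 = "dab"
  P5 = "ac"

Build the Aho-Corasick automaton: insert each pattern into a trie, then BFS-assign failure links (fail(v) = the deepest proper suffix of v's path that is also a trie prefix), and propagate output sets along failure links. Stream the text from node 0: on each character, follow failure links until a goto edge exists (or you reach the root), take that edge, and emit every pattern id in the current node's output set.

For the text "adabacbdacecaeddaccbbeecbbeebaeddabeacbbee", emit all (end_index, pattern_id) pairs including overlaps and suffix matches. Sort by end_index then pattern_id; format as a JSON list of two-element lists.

Construct AC machine:
Trie nodes:
  n0 'ε': a→6 c→1 d→17
  n1 'c': b→12 d→2
  n2 'cd': c→3
  n3 'cdc': d→4
  n4 'cdcd': a→5
  n5 'cdcda': ·  [P0 ends]
  n6 'a': c→20 e→7
  n7 'ae': d→8
  n8 'aed': a→9  [P2 ends]
  n9 'aeda': a→10
  n10 'aedaa': c→11
  n11 'aedaac': ·  [P1 ends]
  n12 'cb': b→13
  n13 'cbb': e→14
  n14 'cbbe': e→15
  n15 'cbbee': b→16
  n16 'cbbeeb': ·  [P3 ends]
  n17 'd': a→18
  n18 'da': b→19
  n19 'dab': ·  [P4 ends]
  n20 'ac': ·  [P5 ends]

Failure links (BFS by depth):
  fail(1) 'c': from fail(0)=0 chase 'c': 0 ⇒ 0;  out=∅∪out(0)=∅
  fail(6) 'a': from fail(0)=0 chase 'a': 0 ⇒ 0;  out=∅∪out(0)=∅
  fail(17) 'd': from fail(0)=0 chase 'd': 0 ⇒ 0;  out=∅∪out(0)=∅
  fail(2) 'cd': from fail(1)=0 chase 'd': 0 ⇒ 17;  out=∅∪out(17)=∅
  fail(7) 'ae': from fail(6)=0 chase 'e': 0 ⇒ 0;  out=∅∪out(0)=∅
  fail(12) 'cb': from fail(1)=0 chase 'b': 0 ⇒ 0;  out=∅∪out(0)=∅
  fail(18) 'da': from fail(17)=0 chase 'a': 0 ⇒ 6;  out=∅∪out(6)=∅
  fail(20) 'ac': from fail(6)=0 chase 'c': 0 ⇒ 1;  out={5}∪out(1)={5}
  fail(3) 'cdc': from fail(2)=17 chase 'c': 17→0 ⇒ 1;  out=∅∪out(1)=∅
  fail(8) 'aed': from fail(7)=0 chase 'd': 0 ⇒ 17;  out={2}∪out(17)={2}
  fail(13) 'cbb': from fail(12)=0 chase 'b': 0 ⇒ 0;  out=∅∪out(0)=∅
  fail(19) 'dab': from fail(18)=6 chase 'b': 6→0 ⇒ 0;  out={4}∪out(0)={4}
  fail(4) 'cdcd': from fail(3)=1 chase 'd': 1 ⇒ 2;  out=∅∪out(2)=∅
  fail(9) 'aeda': from fail(8)=17 chase 'a': 17 ⇒ 18;  out=∅∪out(18)=∅
  fail(14) 'cbbe': from fail(13)=0 chase 'e': 0 ⇒ 0;  out=∅∪out(0)=∅
  fail(5) 'cdcda': from fail(4)=2 chase 'a': 2→17 ⇒ 18;  out={0}∪out(18)={0}
  fail(10) 'aedaa': from fail(9)=18 chase 'a': 18→6→0 ⇒ 6;  out=∅∪out(6)=∅
  fail(15) 'cbbee': from fail(14)=0 chase 'e': 0 ⇒ 0;  out=∅∪out(0)=∅
  fail(11) 'aedaac': from fail(10)=6 chase 'c': 6 ⇒ 20;  out={1}∪out(20)={1,5}
  fail(16) 'cbbeeb': from fail(15)=0 chase 'b': 0 ⇒ 0;  out={3}∪out(0)={3}

Text stream:
pos 0 'a': at 6
pos 1 'd': at 17 (via fail)
pos 2 'a': at 18
pos 3 'b': at 19  ** P4@[1:3]
pos 4 'a': at 6 (via fail)
pos 5 'c': at 20  ** P5@[4:5]
pos 6 'b': at 12 (via fail)
pos 7 'd': at 17 (via fail)
pos 8 'a': at 18
pos 9 'c': at 20 (via fail)  ** P5@[8:9]
pos 10 'e': at 0 (via fail)
pos 11 'c': at 1
pos 12 'a': at 6 (via fail)
pos 13 'e': at 7
pos 14 'd': at 8  ** P2@[12:14]
pos 15 'd': at 17 (via fail)
pos 16 'a': at 18
pos 17 'c': at 20 (via fail)  ** P5@[16:17]
pos 18 'c': at 1 (via fail)
pos 19 'b': at 12
pos 20 'b': at 13
pos 21 'e': at 14
pos 22 'e': at 15
pos 23 'c': at 1 (via fail)
pos 24 'b': at 12
pos 25 'b': at 13
pos 26 'e': at 14
pos 27 'e': at 15
pos 28 'b': at 16  ** P3@[23:28]
pos 29 'a': at 6 (via fail)
pos 30 'e': at 7
pos 31 'd': at 8  ** P2@[29:31]
pos 32 'd': at 17 (via fail)
pos 33 'a': at 18
pos 34 'b': at 19  ** P4@[32:34]
pos 35 'e': at 0 (via fail)
pos 36 'a': at 6
pos 37 'c': at 20  ** P5@[36:37]
pos 38 'b': at 12 (via fail)
pos 39 'b': at 13
pos 40 'e': at 14
pos 41 'e': at 15

Matches: [[3,4],[5,5],[9,5],[14,2],[17,5],[28,3],[31,2],[34,4],[37,5]]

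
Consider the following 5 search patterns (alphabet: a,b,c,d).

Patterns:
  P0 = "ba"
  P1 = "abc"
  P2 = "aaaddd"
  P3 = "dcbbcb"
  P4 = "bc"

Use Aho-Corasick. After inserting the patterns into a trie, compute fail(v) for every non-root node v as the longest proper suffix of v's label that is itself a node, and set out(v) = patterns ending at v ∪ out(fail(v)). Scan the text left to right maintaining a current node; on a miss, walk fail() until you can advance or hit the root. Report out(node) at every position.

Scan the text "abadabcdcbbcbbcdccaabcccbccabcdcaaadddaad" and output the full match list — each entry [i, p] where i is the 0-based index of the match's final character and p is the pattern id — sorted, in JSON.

Construct AC machine:
Trie (insert patterns):
  0='ε' goto a→3 b→1 d→11
  1='b' goto a→2 c→17
  2='ba' goto ·  [P0 ends]
  3='a' goto a→6 b→4
  4='ab' goto c→5
  5='abc' goto ·  [P1 ends]
  6='aa' goto a→7
  7='aaa' goto d→8
  8='aaad' goto d→9
  9='aaadd' goto d→10
  10='aaaddd' goto ·  [P2 ends]
  11='d' goto c→12
  12='dc' goto b→13
  13='dcb' goto b→14
  14='dcbb' goto c→15
  15='dcbbc' goto b→16
  16='dcbbcb' goto ·  [P3 ends]
  17='bc' goto ·  [P4 ends]

Failure links (BFS by depth):
  fail(1) 'b': from fail(0)=0 chase 'b': 0 ⇒ 0;  out=∅∪out(0)=∅
  fail(3) 'a': from fail(0)=0 chase 'a': 0 ⇒ 0;  out=∅∪out(0)=∅
  fail(11) 'd': from fail(0)=0 chase 'd': 0 ⇒ 0;  out=∅∪out(0)=∅
  fail(2) 'ba': from fail(1)=0 chase 'a': 0 ⇒ 3;  out={0}∪out(3)={0}
  fail(4) 'ab': from fail(3)=0 chase 'b': 0 ⇒ 1;  out=∅∪out(1)=∅
  fail(6) 'aa': from fail(3)=0 chase 'a': 0 ⇒ 3;  out=∅∪out(3)=∅
  fail(12) 'dc': from fail(11)=0 chase 'c': 0 ⇒ 0;  out=∅∪out(0)=∅
  fail(17) 'bc': from fail(1)=0 chase 'c': 0 ⇒ 0;  out={4}∪out(0)={4}
  fail(5) 'abc': from fail(4)=1 chase 'c': 1 ⇒ 17;  out={1}∪out(17)={1,4}
  fail(7) 'aaa': from fail(6)=3 chase 'a': 3 ⇒ 6;  out=∅∪out(6)=∅
  fail(13) 'dcb': from fail(12)=0 chase 'b': 0 ⇒ 1;  out=∅∪out(1)=∅
  fail(8) 'aaad': from fail(7)=6 chase 'd': 6→3→0 ⇒ 11;  out=∅∪out(11)=∅
  fail(14) 'dcbb': from fail(13)=1 chase 'b': 1→0 ⇒ 1;  out=∅∪out(1)=∅
  fail(9) 'aaadd': from fail(8)=11 chase 'd': 11→0 ⇒ 11;  out=∅∪out(11)=∅
  fail(15) 'dcbbc': from fail(14)=1 chase 'c': 1 ⇒ 17;  out=∅∪out(17)={4}
  fail(10) 'aaaddd': from fail(9)=11 chase 'd': 11→0 ⇒ 11;  out={2}∪out(11)={2}
  fail(16) 'dcbbcb': from fail(15)=17 chase 'b': 17→0 ⇒ 1;  out={3}∪out(1)={3}

Run:
pos 0 'a': at 3
pos 1 'b': at 4
pos 2 'a': at 2 (via fail)  → match P0@[1:2]
pos 3 'd': at 11 (via fail)
pos 4 'a': at 3 (via fail)
pos 5 'b': at 4
pos 6 'c': at 5  → match P1@[4:6],P4@[5:6]
pos 7 'd': at 11 (via fail)
pos 8 'c': at 12
pos 9 'b': at 13
pos 10 'b': at 14
pos 11 'c': at 15  → match P4@[10:11]
pos 12 'b': at 16  → match P3@[7:12]
pos 13 'b': at 1 (via fail)
pos 14 'c': at 17  → match P4@[13:14]
pos 15 'd': at 11 (via fail)
pos 16 'c': at 12
pos 17 'c': at 0 (via fail)
pos 18 'a': at 3
pos 19 'a': at 6
pos 20 'b': at 4 (via fail)
pos 21 'c': at 5  → match P1@[19:21],P4@[20:21]
pos 22 'c': at 0 (via fail)
pos 23 'c': at 0
pos 24 'b': at 1
pos 25 'c': at 17  → match P4@[24:25]
pos 26 'c': at 0 (via fail)
pos 27 'a': at 3
pos 28 'b': at 4
pos 29 'c': at 5  → match P1@[27:29],P4@[28:29]
pos 30 'd': at 11 (via fail)
pos 31 'c': at 12
pos 32 'a': at 3 (via fail)
pos 33 'a': at 6
pos 34 'a': at 7
pos 35 'd': at 8
pos 36 'd': at 9
pos 37 'd': at 10  → match P2@[32:37]
pos 38 'a': at 3 (via fail)
pos 39 'a': at 6
pos 40 'd': at 11 (via fail)

Result: [[2,0],[6,1],[6,4],[11,4],[12,3],[14,4],[21,1],[21,4],[25,4],[29,1],[29,4],[37,2]]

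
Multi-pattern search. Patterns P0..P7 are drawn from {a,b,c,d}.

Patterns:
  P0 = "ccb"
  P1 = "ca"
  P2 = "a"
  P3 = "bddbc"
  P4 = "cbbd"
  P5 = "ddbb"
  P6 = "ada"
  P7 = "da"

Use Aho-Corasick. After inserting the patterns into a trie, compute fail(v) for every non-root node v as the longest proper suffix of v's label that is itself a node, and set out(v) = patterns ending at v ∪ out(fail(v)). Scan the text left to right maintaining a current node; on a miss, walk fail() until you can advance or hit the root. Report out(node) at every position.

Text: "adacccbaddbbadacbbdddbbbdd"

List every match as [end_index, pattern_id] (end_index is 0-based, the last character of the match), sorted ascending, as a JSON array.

Build:
Trie nodes:
  0='ε' goto a→5 b→6 c→1 d→14
  1='c' goto a→4 b→11 c→2
  2='cc' goto b→3
  3='ccb' goto ·  [P0 ends]
  4='ca' goto ·  [P1 ends]
  5='a' goto d→18  [P2 ends]
  6='b' goto d→7
  7='bd' goto d→8
  8='bdd' goto b→9
  9='bddb' goto c→10
  10='bddbc' goto ·  [P3 ends]
  11='cb' goto b→12
  12='cbb' goto d→13
  13='cbbd' goto ·  [P4 ends]
  14='d' goto a→20 d→15
  15='dd' goto b→16
  16='ddb' goto b→17
  17='ddbb' goto ·  [P5 ends]
  18='ad' goto a→19
  19='ada' goto ·  [P6 ends]
  20='da' goto ·  [P7 ends]

Failure links (BFS by depth):
  fail(1) 'c': from fail(0)=0 chase 'c': 0 ⇒ 0;  out=∅∪out(0)=∅
  fail(5) 'a': from fail(0)=0 chase 'a': 0 ⇒ 0;  out={2}∪out(0)={2}
  fail(6) 'b': from fail(0)=0 chase 'b': 0 ⇒ 0;  out=∅∪out(0)=∅
  fail(14) 'd': from fail(0)=0 chase 'd': 0 ⇒ 0;  out=∅∪out(0)=∅
  fail(2) 'cc': from fail(1)=0 chase 'c': 0 ⇒ 1;  out=∅∪out(1)=∅
  fail(4) 'ca': from fail(1)=0 chase 'a': 0 ⇒ 5;  out={1}∪out(5)={1,2}
  fail(7) 'bd': from fail(6)=0 chase 'd': 0 ⇒ 14;  out=∅∪out(14)=∅
  fail(11) 'cb': from fail(1)=0 chase 'b': 0 ⇒ 6;  out=∅∪out(6)=∅
  fail(15) 'dd': from fail(14)=0 chase 'd': 0 ⇒ 14;  out=∅∪out(14)=∅
  fail(18) 'ad': from fail(5)=0 chase 'd': 0 ⇒ 14;  out=∅∪out(14)=∅
  fail(20) 'da': from fail(14)=0 chase 'a': 0 ⇒ 5;  out={7}∪out(5)={2,7}
  fail(3) 'ccb': from fail(2)=1 chase 'b': 1 ⇒ 11;  out={0}∪out(11)={0}
  fail(8) 'bdd': from fail(7)=14 chase 'd': 14 ⇒ 15;  out=∅∪out(15)=∅
  fail(12) 'cbb': from fail(11)=6 chase 'b': 6→0 ⇒ 6;  out=∅∪out(6)=∅
  fail(16) 'ddb': from fail(15)=14 chase 'b': 14→0 ⇒ 6;  out=∅∪out(6)=∅
  fail(19) 'ada': from fail(18)=14 chase 'a': 14 ⇒ 20;  out={6}∪out(20)={2,6,7}
  fail(9) 'bddb': from fail(8)=15 chase 'b': 15 ⇒ 16;  out=∅∪out(16)=∅
  fail(13) 'cbbd': from fail(12)=6 chase 'd': 6 ⇒ 7;  out={4}∪out(7)={4}
  fail(17) 'ddbb': from fail(16)=6 chase 'b': 6→0 ⇒ 6;  out={5}∪out(6)={5}
  fail(10) 'bddbc': from fail(9)=16 chase 'c': 16→6→0 ⇒ 1;  out={3}∪out(1)={3}

Text stream:
i=0 'a': node 0→5  ** P2@[0:0]
i=1 'd': node 5→18
i=2 'a': node 18→19  ** P2@[2:2],P6@[0:2],P7@[1:2]
i=3 'c': node 19→1 (via fail)
i=4 'c': node 1→2
i=5 'c': node 2→2 (via fail)
i=6 'b': node 2→3  ** P0@[4:6]
i=7 'a': node 3→5 (via fail)  ** P2@[7:7]
i=8 'd': node 5→18
i=9 'd': node 18→15 (via fail)
i=10 'b': node 15→16
i=11 'b': node 16→17  ** P5@[8:11]
i=12 'a': node 17→5 (via fail)  ** P2@[12:12]
i=13 'd': node 5→18
i=14 'a': node 18→19  ** P2@[14:14],P6@[12:14],P7@[13:14]
i=15 'c': node 19→1 (via fail)
i=16 'b': node 1→11
i=17 'b': node 11→12
i=18 'd': node 12→13  ** P4@[15:18]
i=19 'd': node 13→8 (via fail)
i=20 'd': node 8→15 (via fail)
i=21 'b': node 15→16
i=22 'b': node 16→17  ** P5@[19:22]
i=23 'b': node 17→6 (via fail)
i=24 'd': node 6→7
i=25 'd': node 7→8

All matches (sorted): [[0,2],[2,2],[2,6],[2,7],[6,0],[7,2],[11,5],[12,2],[14,2],[14,6],[14,7],[18,4],[22,5]]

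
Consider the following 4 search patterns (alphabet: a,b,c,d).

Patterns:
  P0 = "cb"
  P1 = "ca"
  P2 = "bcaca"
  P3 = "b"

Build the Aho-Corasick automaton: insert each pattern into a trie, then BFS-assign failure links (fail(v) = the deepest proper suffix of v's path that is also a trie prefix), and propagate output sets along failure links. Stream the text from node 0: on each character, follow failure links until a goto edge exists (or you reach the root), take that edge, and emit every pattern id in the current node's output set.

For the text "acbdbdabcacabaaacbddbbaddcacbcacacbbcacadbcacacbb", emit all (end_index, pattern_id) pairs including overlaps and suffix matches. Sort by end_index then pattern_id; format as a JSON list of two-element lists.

Build:
Trie nodes:
  n0 'ε': b→4 c→1
  n1 'c': a→3 b→2
  n2 'cb': ·  ←P0
  n3 'ca': ·  ←P1
  n4 'b': c→5  ←P3
  n5 'bc': a→6
  n6 'bca': c→7
  n7 'bcac': a→8
  n8 'bcaca': ·  ←P2

Failure links (BFS by depth):
  n1('c'): parent n0 fail=0; on 'c' 0 → fail=0;  out ∅∪∅=∅
  n4('b'): parent n0 fail=0; on 'b' 0 → fail=0;  out {3}∪∅={3}
  n2('cb'): parent n1 fail=0; on 'b' 0 → fail=4;  out {0}∪{3}={0,3}
  n3('ca'): parent n1 fail=0; on 'a' 0 → fail=0;  out {1}∪∅={1}
  n5('bc'): parent n4 fail=0; on 'c' 0 → fail=1;  out ∅∪∅=∅
  n6('bca'): parent n5 fail=1; on 'a' 1 → fail=3;  out ∅∪{1}={1}
  n7('bcac'): parent n6 fail=3; on 'c' 3→0 → fail=1;  out ∅∪∅=∅
  n8('bcaca'): parent n7 fail=1; on 'a' 1 → fail=3;  out {2}∪{1}={1,2}

Run:
pos 0 'a': at 0
pos 1 'c': at 1
pos 2 'b': at 2  ** P0@[1:2],P3@[2:2]
pos 3 'd': at 0 ·f
pos 4 'b': at 4  ** P3@[4:4]
pos 5 'd': at 0 ·f
pos 6 'a': at 0
pos 7 'b': at 4  ** P3@[7:7]
pos 8 'c': at 5
pos 9 'a': at 6  ** P1@[8:9]
pos 10 'c': at 7
pos 11 'a': at 8  ** P1@[10:11],P2@[7:11]
pos 12 'b': at 4 ·f  ** P3@[12:12]
pos 13 'a': at 0 ·f
pos 14 'a': at 0
pos 15 'a': at 0
pos 16 'c': at 1
pos 17 'b': at 2  ** P0@[16:17],P3@[17:17]
pos 18 'd': at 0 ·f
pos 19 'd': at 0
pos 20 'b': at 4  ** P3@[20:20]
pos 21 'b': at 4 ·f  ** P3@[21:21]
pos 22 'a': at 0 ·f
pos 23 'd': at 0
pos 24 'd': at 0
pos 25 'c': at 1
pos 26 'a': at 3  ** P1@[25:26]
pos 27 'c': at 1 ·f
pos 28 'b': at 2  ** P0@[27:28],P3@[28:28]
pos 29 'c': at 5 ·f
pos 30 'a': at 6  ** P1@[29:30]
pos 31 'c': at 7
pos 32 'a': at 8  ** P1@[31:32],P2@[28:32]
pos 33 'c': at 1 ·f
pos 34 'b': at 2  ** P0@[33:34],P3@[34:34]
pos 35 'b': at 4 ·f  ** P3@[35:35]
pos 36 'c': at 5
pos 37 'a': at 6  ** P1@[36:37]
pos 38 'c': at 7
pos 39 'a': at 8  ** P1@[38:39],P2@[35:39]
pos 40 'd': at 0 ·f
pos 41 'b': at 4  ** P3@[41:41]
pos 42 'c': at 5
pos 43 'a': at 6  ** P1@[42:43]
pos 44 'c': at 7
pos 45 'a': at 8  ** P1@[44:45],P2@[41:45]
pos 46 'c': at 1 ·f
pos 47 'b': at 2  ** P0@[46:47],P3@[47:47]
pos 48 'b': at 4 ·f  ** P3@[48:48]

Matches: [[2,0],[2,3],[4,3],[7,3],[9,1],[11,1],[11,2],[12,3],[17,0],[17,3],[20,3],[21,3],[26,1],[28,0],[28,3],[30,1],[32,1],[32,2],[34,0],[34,3],[35,3],[37,1],[39,1],[39,2],[41,3],[43,1],[45,1],[45,2],[47,0],[47,3],[48,3]]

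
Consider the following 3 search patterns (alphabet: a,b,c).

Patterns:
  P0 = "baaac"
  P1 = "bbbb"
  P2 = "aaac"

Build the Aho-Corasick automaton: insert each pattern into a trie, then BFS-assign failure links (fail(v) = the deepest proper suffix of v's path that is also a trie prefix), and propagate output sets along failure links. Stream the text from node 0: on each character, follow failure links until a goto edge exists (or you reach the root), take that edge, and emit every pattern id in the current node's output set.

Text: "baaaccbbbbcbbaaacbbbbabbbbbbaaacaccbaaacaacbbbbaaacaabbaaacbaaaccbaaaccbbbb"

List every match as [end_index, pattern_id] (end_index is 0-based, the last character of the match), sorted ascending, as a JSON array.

Build automaton:
Trie (insert patterns):
  n0 'ε': a→9 b→1
  n1 'b': a→2 b→6
  n2 'ba': a→3
  n3 'baa': a→4
  n4 'baaa': c→5
  n5 'baaac': ·  [P0 ends]
  n6 'bb': b→7
  n7 'bbb': b→8
  n8 'bbbb': ·  [P1 ends]
  n9 'a': a→10
  n10 'aa': a→11
  n11 'aaa': c→12
  n12 'aaac': ·  [P2 ends]

Failure links (BFS by depth):
  fail(1) 'b': from fail(0)=0 chase 'b': 0 ⇒ 0;  out=∅∪out(0)=∅
  fail(9) 'a': from fail(0)=0 chase 'a': 0 ⇒ 0;  out=∅∪out(0)=∅
  fail(2) 'ba': from fail(1)=0 chase 'a': 0 ⇒ 9;  out=∅∪out(9)=∅
  fail(6) 'bb': from fail(1)=0 chase 'b': 0 ⇒ 1;  out=∅∪out(1)=∅
  fail(10) 'aa': from fail(9)=0 chase 'a': 0 ⇒ 9;  out=∅∪out(9)=∅
  fail(3) 'baa': from fail(2)=9 chase 'a': 9 ⇒ 10;  out=∅∪out(10)=∅
  fail(7) 'bbb': from fail(6)=1 chase 'b': 1 ⇒ 6;  out=∅∪out(6)=∅
  fail(11) 'aaa': from fail(10)=9 chase 'a': 9 ⇒ 10;  out=∅∪out(10)=∅
  fail(4) 'baaa': from fail(3)=10 chase 'a': 10 ⇒ 11;  out=∅∪out(11)=∅
  fail(8) 'bbbb': from fail(7)=6 chase 'b': 6 ⇒ 7;  out={1}∪out(7)={1}
  fail(12) 'aaac': from fail(11)=10 chase 'c': 10→9→0 ⇒ 0;  out={2}∪out(0)={2}
  fail(5) 'baaac': from fail(4)=11 chase 'c': 11 ⇒ 12;  out={0}∪out(12)={0,2}

Text stream:
pos 0 'b': at 1
pos 1 'a': at 2
pos 2 'a': at 3
pos 3 'a': at 4
pos 4 'c': at 5  ** P0@[0:4],P2@[1:4]
pos 5 'c': at 0 (via fail)
pos 6 'b': at 1
pos 7 'b': at 6
pos 8 'b': at 7
pos 9 'b': at 8  ** P1@[6:9]
pos 10 'c': at 0 (via fail)
pos 11 'b': at 1
pos 12 'b': at 6
pos 13 'a': at 2 (via fail)
pos 14 'a': at 3
pos 15 'a': at 4
pos 16 'c': at 5  ** P0@[12:16],P2@[13:16]
pos 17 'b': at 1 (via fail)
pos 18 'b': at 6
pos 19 'b': at 7
pos 20 'b': at 8  ** P1@[17:20]
pos 21 'a': at 2 (via fail)
pos 22 'b': at 1 (via fail)
pos 23 'b': at 6
pos 24 'b': at 7
pos 25 'b': at 8  ** P1@[22:25]
pos 26 'b': at 8 (via fail)  ** P1@[23:26]
pos 27 'b': at 8 (via fail)  ** P1@[24:27]
pos 28 'a': at 2 (via fail)
pos 29 'a': at 3
pos 30 'a': at 4
pos 31 'c': at 5  ** P0@[27:31],P2@[28:31]
pos 32 'a': at 9 (via fail)
pos 33 'c': at 0 (via fail)
pos 34 'c': at 0
pos 35 'b': at 1
pos 36 'a': at 2
pos 37 'a': at 3
pos 38 'a': at 4
pos 39 'c': at 5  ** P0@[35:39],P2@[36:39]
pos 40 'a': at 9 (via fail)
pos 41 'a': at 10
pos 42 'c': at 0 (via fail)
pos 43 'b': at 1
pos 44 'b': at 6
pos 45 'b': at 7
pos 46 'b': at 8  ** P1@[43:46]
pos 47 'a': at 2 (via fail)
pos 48 'a': at 3
pos 49 'a': at 4
pos 50 'c': at 5  ** P0@[46:50],P2@[47:50]
pos 51 'a': at 9 (via fail)
pos 52 'a': at 10
pos 53 'b': at 1 (via fail)
pos 54 'b': at 6
pos 55 'a': at 2 (via fail)
pos 56 'a': at 3
pos 57 'a': at 4
pos 58 'c': at 5  ** P0@[54:58],P2@[55:58]
pos 59 'b': at 1 (via fail)
pos 60 'a': at 2
pos 61 'a': at 3
pos 62 'a': at 4
pos 63 'c': at 5  ** P0@[59:63],P2@[60:63]
pos 64 'c': at 0 (via fail)
pos 65 'b': at 1
pos 66 'a': at 2
pos 67 'a': at 3
pos 68 'a': at 4
pos 69 'c': at 5  ** P0@[65:69],P2@[66:69]
pos 70 'c': at 0 (via fail)
pos 71 'b': at 1
pos 72 'b': at 6
pos 73 'b': at 7
pos 74 'b': at 8  ** P1@[71:74]

Matches: [[4,0],[4,2],[9,1],[16,0],[16,2],[20,1],[25,1],[26,1],[27,1],[31,0],[31,2],[39,0],[39,2],[46,1],[50,0],[50,2],[58,0],[58,2],[63,0],[63,2],[69,0],[69,2],[74,1]]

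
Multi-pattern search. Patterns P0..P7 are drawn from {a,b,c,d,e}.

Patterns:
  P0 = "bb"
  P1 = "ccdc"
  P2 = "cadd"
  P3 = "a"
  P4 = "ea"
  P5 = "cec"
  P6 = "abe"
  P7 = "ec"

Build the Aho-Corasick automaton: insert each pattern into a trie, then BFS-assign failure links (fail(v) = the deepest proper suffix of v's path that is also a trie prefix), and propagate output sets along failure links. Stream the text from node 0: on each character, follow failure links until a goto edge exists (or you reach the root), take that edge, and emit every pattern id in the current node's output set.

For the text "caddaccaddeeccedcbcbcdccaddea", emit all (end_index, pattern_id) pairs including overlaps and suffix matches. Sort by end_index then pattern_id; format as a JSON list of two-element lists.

Construct AC machine:
Trie nodes:
  n0 'ε': a→10 b→1 c→3 e→11
  n1 'b': b→2
  n2 'bb': ·  ←P0
  n3 'c': a→7 c→4 e→13
  n4 'cc': d→5
  n5 'ccd': c→6
  n6 'ccdc': ·  ←P1
  n7 'ca': d→8
  n8 'cad': d→9
  n9 'cadd': ·  ←P2
  n10 'a': b→15  ←P3
  n11 'e': a→12 c→17
  n12 'ea': ·  ←P4
  n13 'ce': c→14
  n14 'cec': ·  ←P5
  n15 'ab': e→16
  n16 'abe': ·  ←P6
  n17 'ec': ·  ←P7

BFS fail/out derivation:
  fail(1) 'b': from fail(0)=0 chase 'b': 0 ⇒ 0;  out=∅∪out(0)=∅
  fail(3) 'c': from fail(0)=0 chase 'c': 0 ⇒ 0;  out=∅∪out(0)=∅
  fail(10) 'a': from fail(0)=0 chase 'a': 0 ⇒ 0;  out={3}∪out(0)={3}
  fail(11) 'e': from fail(0)=0 chase 'e': 0 ⇒ 0;  out=∅∪out(0)=∅
  fail(2) 'bb': from fail(1)=0 chase 'b': 0 ⇒ 1;  out={0}∪out(1)={0}
  fail(4) 'cc': from fail(3)=0 chase 'c': 0 ⇒ 3;  out=∅∪out(3)=∅
  fail(7) 'ca': from fail(3)=0 chase 'a': 0 ⇒ 10;  out=∅∪out(10)={3}
  fail(12) 'ea': from fail(11)=0 chase 'a': 0 ⇒ 10;  out={4}∪out(10)={3,4}
  fail(13) 'ce': from fail(3)=0 chase 'e': 0 ⇒ 11;  out=∅∪out(11)=∅
  fail(15) 'ab': from fail(10)=0 chase 'b': 0 ⇒ 1;  out=∅∪out(1)=∅
  fail(17) 'ec': from fail(11)=0 chase 'c': 0 ⇒ 3;  out={7}∪out(3)={7}
  fail(5) 'ccd': from fail(4)=3 chase 'd': 3→0 ⇒ 0;  out=∅∪out(0)=∅
  fail(8) 'cad': from fail(7)=10 chase 'd': 10→0 ⇒ 0;  out=∅∪out(0)=∅
  fail(14) 'cec': from fail(13)=11 chase 'c': 11 ⇒ 17;  out={5}∪out(17)={5,7}
  fail(16) 'abe': from fail(15)=1 chase 'e': 1→0 ⇒ 11;  out={6}∪out(11)={6}
  fail(6) 'ccdc': from fail(5)=0 chase 'c': 0 ⇒ 3;  out={1}∪out(3)={1}
  fail(9) 'cadd': from fail(8)=0 chase 'd': 0 ⇒ 0;  out={2}∪out(0)={2}

Run:
[0] read 'c'  n0⇒n3
[1] read 'a'  n3⇒n7  → match P3@[1:1]
[2] read 'd'  n7⇒n8
[3] read 'd'  n8⇒n9  → match P2@[0:3]
[4] read 'a'  n9⇒n10 (fail-walked)  → match P3@[4:4]
[5] read 'c'  n10⇒n3 (fail-walked)
[6] read 'c'  n3⇒n4
[7] read 'a'  n4⇒n7 (fail-walked)  → match P3@[7:7]
[8] read 'd'  n7⇒n8
[9] read 'd'  n8⇒n9  → match P2@[6:9]
[10] read 'e'  n9⇒n11 (fail-walked)
[11] read 'e'  n11⇒n11 (fail-walked)
[12] read 'c'  n11⇒n17  → match P7@[11:12]
[13] read 'c'  n17⇒n4 (fail-walked)
[14] read 'e'  n4⇒n13 (fail-walked)
[15] read 'd'  n13⇒n0 (fail-walked)
[16] read 'c'  n0⇒n3
[17] read 'b'  n3⇒n1 (fail-walked)
[18] read 'c'  n1⇒n3 (fail-walked)
[19] read 'b'  n3⇒n1 (fail-walked)
[20] read 'c'  n1⇒n3 (fail-walked)
[21] read 'd'  n3⇒n0 (fail-walked)
[22] read 'c'  n0⇒n3
[23] read 'c'  n3⇒n4
[24] read 'a'  n4⇒n7 (fail-walked)  → match P3@[24:24]
[25] read 'd'  n7⇒n8
[26] read 'd'  n8⇒n9  → match P2@[23:26]
[27] read 'e'  n9⇒n11 (fail-walked)
[28] read 'a'  n11⇒n12  → match P3@[28:28],P4@[27:28]

Matches: [[1,3],[3,2],[4,3],[7,3],[9,2],[12,7],[24,3],[26,2],[28,3],[28,4]]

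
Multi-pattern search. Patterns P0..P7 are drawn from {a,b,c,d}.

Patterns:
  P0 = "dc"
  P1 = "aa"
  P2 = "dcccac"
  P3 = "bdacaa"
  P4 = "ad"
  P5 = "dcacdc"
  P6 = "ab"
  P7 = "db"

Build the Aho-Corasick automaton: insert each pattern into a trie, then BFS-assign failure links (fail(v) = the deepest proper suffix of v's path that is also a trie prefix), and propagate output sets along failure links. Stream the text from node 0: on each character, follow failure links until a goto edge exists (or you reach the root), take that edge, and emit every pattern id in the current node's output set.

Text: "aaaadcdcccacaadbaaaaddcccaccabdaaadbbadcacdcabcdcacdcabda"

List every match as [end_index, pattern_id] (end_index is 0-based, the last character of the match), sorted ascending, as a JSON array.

Build:
Trie (insert patterns):
  n0 'ε': a→3 b→9 d→1
  n1 'd': b→21 c→2
  n2 'dc': a→16 c→5  ←P0
  n3 'a': a→4 b→20 d→15
  n4 'aa': ·  ←P1
  n5 'dcc': c→6
  n6 'dccc': a→7
  n7 'dccca': c→8
  n8 'dcccac': ·  ←P2
  n9 'b': d→10
  n10 'bd': a→11
  n11 'bda': c→12
  n12 'bdac': a→13
  n13 'bdaca': a→14
  n14 'bdacaa': ·  ←P3
  n15 'ad': ·  ←P4
  n16 'dca': c→17
  n17 'dcac': d→18
  n18 'dcacd': c→19
  n19 'dcacdc': ·  ←P5
  n20 'ab': ·  ←P6
  n21 'db': ·  ←P7

BFS fail/out derivation:
  n1('d'): parent n0 fail=0; on 'd' 0 → fail=0;  out ∅∪∅=∅
  n3('a'): parent n0 fail=0; on 'a' 0 → fail=0;  out ∅∪∅=∅
  n9('b'): parent n0 fail=0; on 'b' 0 → fail=0;  out ∅∪∅=∅
  n2('dc'): parent n1 fail=0; on 'c' 0 → fail=0;  out {0}∪∅={0}
  n4('aa'): parent n3 fail=0; on 'a' 0 → fail=3;  out {1}∪∅={1}
  n10('bd'): parent n9 fail=0; on 'd' 0 → fail=1;  out ∅∪∅=∅
  n15('ad'): parent n3 fail=0; on 'd' 0 → fail=1;  out {4}∪∅={4}
  n20('ab'): parent n3 fail=0; on 'b' 0 → fail=9;  out {6}∪∅={6}
  n21('db'): parent n1 fail=0; on 'b' 0 → fail=9;  out {7}∪∅={7}
  n5('dcc'): parent n2 fail=0; on 'c' 0 → fail=0;  out ∅∪∅=∅
  n11('bda'): parent n10 fail=1; on 'a' 1→0 → fail=3;  out ∅∪∅=∅
  n16('dca'): parent n2 fail=0; on 'a' 0 → fail=3;  out ∅∪∅=∅
  n6('dccc'): parent n5 fail=0; on 'c' 0 → fail=0;  out ∅∪∅=∅
  n12('bdac'): parent n11 fail=3; on 'c' 3→0 → fail=0;  out ∅∪∅=∅
  n17('dcac'): parent n16 fail=3; on 'c' 3→0 → fail=0;  out ∅∪∅=∅
  n7('dccca'): parent n6 fail=0; on 'a' 0 → fail=3;  out ∅∪∅=∅
  n13('bdaca'): parent n12 fail=0; on 'a' 0 → fail=3;  out ∅∪∅=∅
  n18('dcacd'): parent n17 fail=0; on 'd' 0 → fail=1;  out ∅∪∅=∅
  n8('dcccac'): parent n7 fail=3; on 'c' 3→0 → fail=0;  out {2}∪∅={2}
  n14('bdacaa'): parent n13 fail=3; on 'a' 3 → fail=4;  out {3}∪{1}={1,3}
  n19('dcacdc'): parent n18 fail=1; on 'c' 1 → fail=2;  out {5}∪{0}={0,5}

Run:
i=0 'a': node 0→3
i=1 'a': node 3→4  → match P1@[0:1]
i=2 'a': node 4→4 ·f  → match P1@[1:2]
i=3 'a': node 4→4 ·f  → match P1@[2:3]
i=4 'd': node 4→15 ·f  → match P4@[3:4]
i=5 'c': node 15→2 ·f  → match P0@[4:5]
i=6 'd': node 2→1 ·f
i=7 'c': node 1→2  → match P0@[6:7]
i=8 'c': node 2→5
i=9 'c': node 5→6
i=10 'a': node 6→7
i=11 'c': node 7→8  → match P2@[6:11]
i=12 'a': node 8→3 ·f
i=13 'a': node 3→4  → match P1@[12:13]
i=14 'd': node 4→15 ·f  → match P4@[13:14]
i=15 'b': node 15→21 ·f  → match P7@[14:15]
i=16 'a': node 21→3 ·f
i=17 'a': node 3→4  → match P1@[16:17]
i=18 'a': node 4→4 ·f  → match P1@[17:18]
i=19 'a': node 4→4 ·f  → match P1@[18:19]
i=20 'd': node 4→15 ·f  → match P4@[19:20]
i=21 'd': node 15→1 ·f
i=22 'c': node 1→2  → match P0@[21:22]
i=23 'c': node 2→5
i=24 'c': node 5→6
i=25 'a': node 6→7
i=26 'c': node 7→8  → match P2@[21:26]
i=27 'c': node 8→0 ·f
i=28 'a': node 0→3
i=29 'b': node 3→20  → match P6@[28:29]
i=30 'd': node 20→10 ·f
i=31 'a': node 10→11
i=32 'a': node 11→4 ·f  → match P1@[31:32]
i=33 'a': node 4→4 ·f  → match P1@[32:33]
i=34 'd': node 4→15 ·f  → match P4@[33:34]
i=35 'b': node 15→21 ·f  → match P7@[34:35]
i=36 'b': node 21→9 ·f
i=37 'a': node 9→3 ·f
i=38 'd': node 3→15  → match P4@[37:38]
i=39 'c': node 15→2 ·f  → match P0@[38:39]
i=40 'a': node 2→16
i=41 'c': node 16→17
i=42 'd': node 17→18
i=43 'c': node 18→19  → match P0@[42:43],P5@[38:43]
i=44 'a': node 19→16 ·f
i=45 'b': node 16→20 ·f  → match P6@[44:45]
i=46 'c': node 20→0 ·f
i=47 'd': node 0→1
i=48 'c': node 1→2  → match P0@[47:48]
i=49 'a': node 2→16
i=50 'c': node 16→17
i=51 'd': node 17→18
i=52 'c': node 18→19  → match P0@[51:52],P5@[47:52]
i=53 'a': node 19→16 ·f
i=54 'b': node 16→20 ·f  → match P6@[53:54]
i=55 'd': node 20→10 ·f
i=56 'a': node 10→11

All matches (sorted): [[1,1],[2,1],[3,1],[4,4],[5,0],[7,0],[11,2],[13,1],[14,4],[15,7],[17,1],[18,1],[19,1],[20,4],[22,0],[26,2],[29,6],[32,1],[33,1],[34,4],[35,7],[38,4],[39,0],[43,0],[43,5],[45,6],[48,0],[52,0],[52,5],[54,6]]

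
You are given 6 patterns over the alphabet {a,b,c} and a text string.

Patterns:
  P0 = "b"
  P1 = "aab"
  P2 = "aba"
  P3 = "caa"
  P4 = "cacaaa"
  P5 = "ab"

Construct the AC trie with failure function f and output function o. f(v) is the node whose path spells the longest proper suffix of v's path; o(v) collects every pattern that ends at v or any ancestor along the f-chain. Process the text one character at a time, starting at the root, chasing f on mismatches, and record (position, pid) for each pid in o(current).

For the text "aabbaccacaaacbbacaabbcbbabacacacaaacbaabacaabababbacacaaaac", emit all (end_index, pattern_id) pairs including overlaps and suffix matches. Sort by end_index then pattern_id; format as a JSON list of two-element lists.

Build:
Trie nodes:
  0='ε' goto a→2 b→1 c→7
  1='b' goto ·  ←P0
  2='a' goto a→3 b→5
  3='aa' goto b→4
  4='aab' goto ·  ←P1
  5='ab' goto a→6  ←P5
  6='aba' goto ·  ←P2
  7='c' goto a→8
  8='ca' goto a→9 c→10
  9='caa' goto ·  ←P3
  10='cac' goto a→11
  11='caca' goto a→12
  12='cacaa' goto a→13
  13='cacaaa' goto ·  ←P4

BFS fail/out derivation:
  n1('b'): parent n0 fail=0; on 'b' 0 → fail=0;  out {0}∪∅={0}
  n2('a'): parent n0 fail=0; on 'a' 0 → fail=0;  out ∅∪∅=∅
  n7('c'): parent n0 fail=0; on 'c' 0 → fail=0;  out ∅∪∅=∅
  n3('aa'): parent n2 fail=0; on 'a' 0 → fail=2;  out ∅∪∅=∅
  n5('ab'): parent n2 fail=0; on 'b' 0 → fail=1;  out {5}∪{0}={0,5}
  n8('ca'): parent n7 fail=0; on 'a' 0 → fail=2;  out ∅∪∅=∅
  n4('aab'): parent n3 fail=2; on 'b' 2 → fail=5;  out {1}∪{0,5}={0,1,5}
  n6('aba'): parent n5 fail=1; on 'a' 1→0 → fail=2;  out {2}∪∅={2}
  n9('caa'): parent n8 fail=2; on 'a' 2 → fail=3;  out {3}∪∅={3}
  n10('cac'): parent n8 fail=2; on 'c' 2→0 → fail=7;  out ∅∪∅=∅
  n11('caca'): parent n10 fail=7; on 'a' 7 → fail=8;  out ∅∪∅=∅
  n12('cacaa'): parent n11 fail=8; on 'a' 8 → fail=9;  out ∅∪{3}={3}
  n13('cacaaa'): parent n12 fail=9; on 'a' 9→3→2 → fail=3;  out {4}∪∅={4}

Text stream:
i=0 'a': node 0→2
i=1 'a': node 2→3
i=2 'b': node 3→4  emit P0@[2:2],P1@[0:2],P5@[1:2]
i=3 'b': node 4→1 ·f  emit P0@[3:3]
i=4 'a': node 1→2 ·f
i=5 'c': node 2→7 ·f
i=6 'c': node 7→7 ·f
i=7 'a': node 7→8
i=8 'c': node 8→10
i=9 'a': node 10→11
i=10 'a': node 11→12  emit P3@[8:10]
i=11 'a': node 12→13  emit P4@[6:11]
i=12 'c': node 13→7 ·f
i=13 'b': node 7→1 ·f  emit P0@[13:13]
i=14 'b': node 1→1 ·f  emit P0@[14:14]
i=15 'a': node 1→2 ·f
i=16 'c': node 2→7 ·f
i=17 'a': node 7→8
i=18 'a': node 8→9  emit P3@[16:18]
i=19 'b': node 9→4 ·f  emit P0@[19:19],P1@[17:19],P5@[18:19]
i=20 'b': node 4→1 ·f  emit P0@[20:20]
i=21 'c': node 1→7 ·f
i=22 'b': node 7→1 ·f  emit P0@[22:22]
i=23 'b': node 1→1 ·f  emit P0@[23:23]
i=24 'a': node 1→2 ·f
i=25 'b': node 2→5  emit P0@[25:25],P5@[24:25]
i=26 'a': node 5→6  emit P2@[24:26]
i=27 'c': node 6→7 ·f
i=28 'a': node 7→8
i=29 'c': node 8→10
i=30 'a': node 10→11
i=31 'c': node 11→10 ·f
i=32 'a': node 10→11
i=33 'a': node 11→12  emit P3@[31:33]
i=34 'a': node 12→13  emit P4@[29:34]
i=35 'c': node 13→7 ·f
i=36 'b': node 7→1 ·f  emit P0@[36:36]
i=37 'a': node 1→2 ·f
i=38 'a': node 2→3
i=39 'b': node 3→4  emit P0@[39:39],P1@[37:39],P5@[38:39]
i=40 'a': node 4→6 ·f  emit P2@[38:40]
i=41 'c': node 6→7 ·f
i=42 'a': node 7→8
i=43 'a': node 8→9  emit P3@[41:43]
i=44 'b': node 9→4 ·f  emit P0@[44:44],P1@[42:44],P5@[43:44]
i=45 'a': node 4→6 ·f  emit P2@[43:45]
i=46 'b': node 6→5 ·f  emit P0@[46:46],P5@[45:46]
i=47 'a': node 5→6  emit P2@[45:47]
i=48 'b': node 6→5 ·f  emit P0@[48:48],P5@[47:48]
i=49 'b': node 5→1 ·f  emit P0@[49:49]
i=50 'a': node 1→2 ·f
i=51 'c': node 2→7 ·f
i=52 'a': node 7→8
i=53 'c': node 8→10
i=54 'a': node 10→11
i=55 'a': node 11→12  emit P3@[53:55]
i=56 'a': node 12→13  emit P4@[51:56]
i=57 'a': node 13→3 ·f
i=58 'c': node 3→7 ·f

All matches (sorted): [[2,0],[2,1],[2,5],[3,0],[10,3],[11,4],[13,0],[14,0],[18,3],[19,0],[19,1],[19,5],[20,0],[22,0],[23,0],[25,0],[25,5],[26,2],[33,3],[34,4],[36,0],[39,0],[39,1],[39,5],[40,2],[43,3],[44,0],[44,1],[44,5],[45,2],[46,0],[46,5],[47,2],[48,0],[48,5],[49,0],[55,3],[56,4]]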